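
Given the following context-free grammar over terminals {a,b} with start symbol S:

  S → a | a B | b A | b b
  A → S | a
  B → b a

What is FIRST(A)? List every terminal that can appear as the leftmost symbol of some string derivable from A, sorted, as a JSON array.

FIRST iteration:
[1]
  A via A→a: +{a}
  B via B→b a: +{b}
  S via S→a: +{a}
  S via S→b A: +{b}
  S: {a,b}  A: {a}  B: {b}
[2]
  A via A→S: +{b}
  S: {a,b}  A: {a,b}  B: {b}
[3] — fixpoint
  S: {a,b}  A: {a,b}  B: {b}

FIRST(A) = ["a", "b"]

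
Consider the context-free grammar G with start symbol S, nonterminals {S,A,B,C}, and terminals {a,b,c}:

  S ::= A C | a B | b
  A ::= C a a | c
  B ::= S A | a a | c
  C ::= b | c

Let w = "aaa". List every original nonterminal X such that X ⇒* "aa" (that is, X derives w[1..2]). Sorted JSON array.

Convert to CNF:
  S -> A C | T0 B | b
  A -> C X1 | c
  B -> S A | T0 T0 | c
  C -> b | c
  T0 -> a
  X1 -> T0 T0

CYK fill, restricted to cells inside w[1..2]:
  cell(1,1) a: {T0}  orig:{}
  cell(2,2) a: {T0}  orig:{}
  cell(1,2) aa: {B,X1}  orig:{B}

Original NTs in T[1,2] deriving "aa": ["B"]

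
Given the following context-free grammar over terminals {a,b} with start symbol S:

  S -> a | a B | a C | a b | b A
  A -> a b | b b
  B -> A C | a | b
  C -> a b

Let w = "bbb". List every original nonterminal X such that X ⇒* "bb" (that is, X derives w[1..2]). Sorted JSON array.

Convert to CNF:
  S -> T0 B | T0 C | T0 T1 | T1 A | a
  A -> T0 T1 | T1 T1
  B -> A C | a | b
  C -> T0 T1
  T0 -> a
  T1 -> b

CYK fill, restricted to cells inside w[1..2]:
  cell(1,1) b: {B,T1}  orig:{B}
  cell(2,2) b: {B,T1}  orig:{B}
  cell(1,2) bb: {A}

Original NTs in T[1,2] deriving "bb": ["A"]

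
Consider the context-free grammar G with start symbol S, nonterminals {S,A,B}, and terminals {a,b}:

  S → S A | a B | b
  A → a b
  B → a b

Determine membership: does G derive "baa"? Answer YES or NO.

CNF form of G:
  S -> S A | T0 B | b
  A -> T0 T1
  B -> T0 T1
  T0 -> a
  T1 -> b

Fill CYK table bottom-up:
  T[0,0] 'b' = {S,T1}  orig:{S}
  T[1,1] 'a' = {T0}  orig:{}
  T[2,2] 'a' = {T0}  orig:{}
  T[0,1] 'ba' = ∅
  T[1,2] 'aa' = ∅
  T[0,2] 'baa' = ∅

S ∉ T[0,2] ⇒ NO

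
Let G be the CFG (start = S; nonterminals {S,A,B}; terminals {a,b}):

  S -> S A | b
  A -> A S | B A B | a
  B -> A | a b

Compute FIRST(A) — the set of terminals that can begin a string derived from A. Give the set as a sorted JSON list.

FIRST iteration:
iter 1:
  A via A→a: +{a}
  B via B→A: +{a}
  S via S→b: +{b}
  S: {b}  A: {a}  B: {a}
iter 2: done
  S: {b}  A: {a}  B: {a}

FIRST(A) = ["a"]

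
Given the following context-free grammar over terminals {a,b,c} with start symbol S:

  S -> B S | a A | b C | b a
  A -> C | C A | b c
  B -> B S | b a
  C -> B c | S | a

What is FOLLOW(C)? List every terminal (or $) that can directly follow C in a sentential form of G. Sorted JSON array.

Compute FIRST by fixpoint:
round 1:
  A via A→b c: +{b}
  B via B→b a: +{b}
  C via C→B c: +{b}
  C via C→a: +{a}
  S via S→B S: +{b}
  S via S→a A: +{a}
  S: {a,b}  A: {b}  B: {b}  C: {a,b}
round 2:
  A via A→C: +{a}
  S: {a,b}  A: {a,b}  B: {b}  C: {a,b}
round 3: — fixpoint
  S: {a,b}  A: {a,b}  B: {b}  C: {a,b}

Compute FOLLOW by fixpoint:
FOLLOW(S) := {$}
round 1:
  A→C A: FOLLOW(C) ⊇ FIRST(A) = {a,b}; new: +{a,b}
  B→B S: FOLLOW(B) ⊇ FIRST(S) = {a,b}; new: +{a,b}
  B→B S: FOLLOW(S) ⊇ FOLLOW(B) ⊇ {a,b}; new: +{a,b}
  C→B c: FOLLOW(B) ⊇ FIRST(c) = {c}; new: +{c}
  S→a A: FOLLOW(A) ⊇ FOLLOW(S) ⊇ {$,a,b}; new: +{$,a,b}
  S→b C: FOLLOW(C) ⊇ FOLLOW(S) ⊇ {$,a,b}; new: +{$}
  FOLLOW(S)={$,a,b}  FOLLOW(A)={$,a,b}  FOLLOW(B)={a,b,c}  FOLLOW(C)={$,a,b}
round 2:
  B→B S: FOLLOW(S) ⊇ FOLLOW(B) ⊇ {a,b,c}; new: +{c}
  S→a A: FOLLOW(A) ⊇ FOLLOW(S) ⊇ {$,a,b,c}; new: +{c}
  S→b C: FOLLOW(C) ⊇ FOLLOW(S) ⊇ {$,a,b,c}; new: +{c}
  FOLLOW(S)={$,a,b,c}  FOLLOW(A)={$,a,b,c}  FOLLOW(B)={a,b,c}  FOLLOW(C)={$,a,b,c}
round 3: — fixpoint
  FOLLOW(S)={$,a,b,c}  FOLLOW(A)={$,a,b,c}  FOLLOW(B)={a,b,c}  FOLLOW(C)={$,a,b,c}

FOLLOW(C) = ["$", "a", "b", "c"]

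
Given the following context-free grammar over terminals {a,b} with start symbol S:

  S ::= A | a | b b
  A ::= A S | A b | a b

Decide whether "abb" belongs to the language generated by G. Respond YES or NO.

Convert to CNF:
  S -> A S | A T0 | T0 T0 | T1 T0 | a
  A -> A S | A T0 | T1 T0
  T0 -> b
  T1 -> a

CYK table (by increasing span):
  T[0,0] 'a' = {S,T1}  orig:{S}
  T[1,1] 'b' = {T0}  orig:{}
  T[2,2] 'b' = {T0}  orig:{}
  T[0,1] 'ab' = {A,S}
  T[1,2] 'bb' = {S}
  T[0,2] 'abb' = {A,S}

S ∈ T[0,2] ⇒ YES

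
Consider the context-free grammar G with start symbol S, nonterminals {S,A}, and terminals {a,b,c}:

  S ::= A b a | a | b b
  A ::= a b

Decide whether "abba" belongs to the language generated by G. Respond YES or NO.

Convert to CNF:
  S -> A X2 | T1 T1 | a
  A -> T0 T1
  T0 -> a
  T1 -> b
  X2 -> T1 T0

CYK fill:
  cell(0,0) a: {S,T0}  orig:{S}
  cell(1,1) b: {T1}  orig:{}
  cell(2,2) b: {T1}  orig:{}
  cell(3,3) a: {S,T0}  orig:{S}
  cell(0,1) ab: {A}
  cell(1,2) bb: {S}
  cell(2,3) ba: {X2}  orig:{}
  cell(0,2) abb: ∅
  cell(1,3) bba: ∅
  cell(0,3) abba: {S}

S ∈ T[0,3] ⇒ YES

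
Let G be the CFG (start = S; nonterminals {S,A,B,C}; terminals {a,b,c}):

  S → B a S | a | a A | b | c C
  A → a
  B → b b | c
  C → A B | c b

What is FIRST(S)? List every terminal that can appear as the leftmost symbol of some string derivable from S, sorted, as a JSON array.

Compute FIRST by fixpoint:
iter 1:
  A via A→a: +{a}
  B via B→b b: +{b}
  B via B→c: +{c}
  C via C→A B: +{a}
  C via C→c b: +{c}
  S via S→B a S: +{b,c}
  S via S→a: +{a}
  FIRST[S]={a,b,c}  FIRST[A]={a}  FIRST[B]={b,c}  FIRST[C]={a,c}
iter 2: (stable)
  FIRST[S]={a,b,c}  FIRST[A]={a}  FIRST[B]={b,c}  FIRST[C]={a,c}

FIRST(S) = ["a", "b", "c"]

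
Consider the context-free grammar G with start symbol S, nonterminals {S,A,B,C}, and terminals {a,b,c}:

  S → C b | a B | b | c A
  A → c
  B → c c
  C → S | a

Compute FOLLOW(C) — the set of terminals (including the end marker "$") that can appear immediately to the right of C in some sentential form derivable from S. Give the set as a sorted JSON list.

Compute FIRST by fixpoint:
iter 1:
  A via A→c: +{c}
  B via B→c c: +{c}
  C via C→a: +{a}
  S via S→C b: +{a}
  S via S→b: +{b}
  S via S→c A: +{c}
  S: {a,b,c}  A: {c}  B: {c}  C: {a}
iter 2:
  C via C→S: +{b,c}
  S: {a,b,c}  A: {c}  B: {c}  C: {a,b,c}
iter 3: (no change)
  S: {a,b,c}  A: {c}  B: {c}  C: {a,b,c}

FOLLOW iteration:
seed FOLLOW(S) with $
[1]
  S→C b: FOLLOW(C) ⊇ FIRST(b) = {b}; new: +{b}
  S→a B: FOLLOW(B) ⊇ FOLLOW(S) ⊇ {$}; new: +{$}
  S→c A: FOLLOW(A) ⊇ FOLLOW(S) ⊇ {$}; new: +{$}
  FOLLOW(S)={$}  FOLLOW(A)={$}  FOLLOW(B)={$}  FOLLOW(C)={b}
[2]
  C→S: FOLLOW(S) ⊇ FOLLOW(C) ⊇ {b}; new: +{b}
  S→a B: FOLLOW(B) ⊇ FOLLOW(S) ⊇ {$,b}; new: +{b}
  S→c A: FOLLOW(A) ⊇ FOLLOW(S) ⊇ {$,b}; new: +{b}
  FOLLOW(S)={$,b}  FOLLOW(A)={$,b}  FOLLOW(B)={$,b}  FOLLOW(C)={b}
[3] (no change)
  FOLLOW(S)={$,b}  FOLLOW(A)={$,b}  FOLLOW(B)={$,b}  FOLLOW(C)={b}

FOLLOW(C) = ["b"]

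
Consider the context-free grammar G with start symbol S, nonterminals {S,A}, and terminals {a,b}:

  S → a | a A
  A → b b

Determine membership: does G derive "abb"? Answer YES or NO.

CNF form of G:
  S -> T1 A | a
  A -> T0 T0
  T0 -> b
  T1 -> a

CYK table (by increasing span):
  cell(0,0) a: {S,T1}  orig:{S}
  cell(1,1) b: {T0}  orig:{}
  cell(2,2) b: {T0}  orig:{}
  cell(0,1) ab: ∅
  cell(1,2) bb: {A}
  cell(0,2) abb: {S}

S ∈ T[0,2] ⇒ YES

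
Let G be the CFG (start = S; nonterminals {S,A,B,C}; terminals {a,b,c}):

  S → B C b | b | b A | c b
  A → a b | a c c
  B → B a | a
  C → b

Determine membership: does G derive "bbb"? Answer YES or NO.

CNF form of G:
  S -> B X4 | T1 A | T2 T1 | b
  A -> T0 T1 | T0 X3
  B -> B T0 | a
  C -> b
  T0 -> a
  T1 -> b
  T2 -> c
  X3 -> T2 T2
  X4 -> C T1

CYK fill:
  T[0,0] 'b' = {C,S,T1}  orig:{C,S}
  T[1,1] 'b' = {C,S,T1}  orig:{C,S}
  T[2,2] 'b' = {C,S,T1}  orig:{C,S}
  T[0,1] 'bb' = {X4}  orig:{}
  T[1,2] 'bb' = {X4}  orig:{}
  T[0,2] 'bbb' = ∅

S ∉ T[0,2] ⇒ NO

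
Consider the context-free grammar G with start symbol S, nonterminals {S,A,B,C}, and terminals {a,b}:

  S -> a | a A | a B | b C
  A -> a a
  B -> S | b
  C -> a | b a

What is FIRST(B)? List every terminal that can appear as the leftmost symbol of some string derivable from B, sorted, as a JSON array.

FIRST sets, iterate to fixpoint:
round 1:
  A via A→a a: +{a}
  B via B→b: +{b}
  C via C→a: +{a}
  C via C→b a: +{b}
  S via S→a: +{a}
  S via S→b C: +{b}
  FIRST[S]={a,b}  FIRST[A]={a}  FIRST[B]={b}  FIRST[C]={a,b}
round 2:
  B via B→S: +{a}
  FIRST[S]={a,b}  FIRST[A]={a}  FIRST[B]={a,b}  FIRST[C]={a,b}
round 3: done
  FIRST[S]={a,b}  FIRST[A]={a}  FIRST[B]={a,b}  FIRST[C]={a,b}

FIRST(B) = ["a", "b"]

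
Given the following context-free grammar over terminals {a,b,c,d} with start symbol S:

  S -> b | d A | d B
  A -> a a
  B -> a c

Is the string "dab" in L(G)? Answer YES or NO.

Convert to CNF:
  S -> T2 A | T2 B | b
  A -> T0 T0
  B -> T0 T1
  T0 -> a
  T1 -> c
  T2 -> d

CYK fill:
  cell(0,0) d: {T2}  orig:{}
  cell(1,1) a: {T0}  orig:{}
  cell(2,2) b: {S}
  cell(0,1) da: ∅
  cell(1,2) ab: ∅
  cell(0,2) dab: ∅

S ∉ T[0,2] ⇒ NO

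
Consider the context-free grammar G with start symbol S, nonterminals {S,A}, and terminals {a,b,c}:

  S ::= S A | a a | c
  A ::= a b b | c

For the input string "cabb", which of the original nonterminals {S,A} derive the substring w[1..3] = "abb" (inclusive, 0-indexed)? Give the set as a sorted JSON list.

Convert to CNF:
  S -> S A | T0 T0 | c
  A -> T0 X2 | c
  T0 -> a
  T1 -> b
  X2 -> T1 T1

Fill CYK table bottom-up — only the sub-triangle for w[1..3]:
  [1..1]={T0}  "a"  orig:{}
  [2..2]={T1}  "b"  orig:{}
  [3..3]={T1}  "b"  orig:{}
  [1..2]=∅  "ab"
  [2..3]={X2}  "bb"  orig:{}
  [1..3]={A}  "abb"

Original NTs in T[1,3] deriving "abb": ["A"]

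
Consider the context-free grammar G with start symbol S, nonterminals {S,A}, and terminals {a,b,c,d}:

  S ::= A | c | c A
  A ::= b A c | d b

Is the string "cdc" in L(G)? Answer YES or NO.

CNF form of G:
  S -> T0 X4 | T1 A | T2 T0 | c
  A -> T0 X3 | T2 T0
  T0 -> b
  T1 -> c
  T2 -> d
  X3 -> A T1
  X4 -> A T1

CYK fill:
  cell(0,0) c: {S,T1}  orig:{S}
  cell(1,1) d: {T2}  orig:{}
  cell(2,2) c: {S,T1}  orig:{S}
  cell(0,1) cd: ∅
  cell(1,2) dc: ∅
  cell(0,2) cdc: ∅

S ∉ T[0,2] ⇒ NO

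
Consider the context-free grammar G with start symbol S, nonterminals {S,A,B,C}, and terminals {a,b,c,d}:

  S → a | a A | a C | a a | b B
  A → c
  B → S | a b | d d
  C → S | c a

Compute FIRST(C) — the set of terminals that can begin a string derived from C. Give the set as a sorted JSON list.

FIRST iteration:
iter 1:
  A via A→c: +{c}
  B via B→a b: +{a}
  B via B→d d: +{d}
  C via C→c a: +{c}
  S via S→a: +{a}
  S via S→b B: +{b}
  S: {a,b}  A: {c}  B: {a,d}  C: {c}
iter 2:
  B via B→S: +{b}
  C via C→S: +{a,b}
  S: {a,b}  A: {c}  B: {a,b,d}  C: {a,b,c}
iter 3: done
  S: {a,b}  A: {c}  B: {a,b,d}  C: {a,b,c}

FIRST(C) = ["a", "b", "c"]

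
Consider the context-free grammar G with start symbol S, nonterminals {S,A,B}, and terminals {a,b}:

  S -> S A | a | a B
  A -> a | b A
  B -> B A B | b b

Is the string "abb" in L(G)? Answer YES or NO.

Convert to CNF:
  S -> S A | T1 B | a
  A -> T0 A | a
  B -> B X2 | T0 T0
  T0 -> b
  T1 -> a
  X2 -> A B

CYK table (by increasing span):
  cell(0,0) a: {A,S,T1}  orig:{A,S}
  cell(1,1) b: {T0}  orig:{}
  cell(2,2) b: {T0}  orig:{}
  cell(0,1) ab: ∅
  cell(1,2) bb: {B}
  cell(0,2) abb: {S,X2}  orig:{S}

S ∈ T[0,2] ⇒ YES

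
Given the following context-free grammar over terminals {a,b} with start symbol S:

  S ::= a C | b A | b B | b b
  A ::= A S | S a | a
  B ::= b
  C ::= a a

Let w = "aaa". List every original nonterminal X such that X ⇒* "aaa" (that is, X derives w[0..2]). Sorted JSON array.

Convert to CNF:
  S -> T0 C | T1 A | T1 B | T1 T1
  A -> A S | S T0 | a
  B -> b
  C -> T0 T0
  T0 -> a
  T1 -> b

CYK fill — only the sub-triangle for w[0..2]:
  cell(0,0) a: {A,T0}  orig:{A}
  cell(1,1) a: {A,T0}  orig:{A}
  cell(2,2) a: {A,T0}  orig:{A}
  cell(0,1) aa: {C}
  cell(1,2) aa: {C}
  cell(0,2) aaa: {S}

Original NTs in T[0,2] deriving "aaa": ["S"]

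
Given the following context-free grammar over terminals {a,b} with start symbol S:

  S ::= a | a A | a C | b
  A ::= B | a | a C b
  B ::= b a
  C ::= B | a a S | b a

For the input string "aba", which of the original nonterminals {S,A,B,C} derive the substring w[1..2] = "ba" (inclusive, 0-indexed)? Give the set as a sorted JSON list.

CNF form of G:
  S -> T0 A | T0 C | a | b
  A -> T0 X2 | T1 T0 | a
  B -> T1 T0
  C -> T0 X3 | T1 T0
  T0 -> a
  T1 -> b
  X2 -> C T1
  X3 -> T0 S

Fill CYK table bottom-up — only the sub-triangle for w[1..2]:
  [1..1]={S,T1}  "b"  orig:{S}
  [2..2]={A,S,T0}  "a"  orig:{A,S}
  [1..2]={A,B,C}  "ba"

Original NTs in T[1,2] deriving "ba": ["A", "B", "C"]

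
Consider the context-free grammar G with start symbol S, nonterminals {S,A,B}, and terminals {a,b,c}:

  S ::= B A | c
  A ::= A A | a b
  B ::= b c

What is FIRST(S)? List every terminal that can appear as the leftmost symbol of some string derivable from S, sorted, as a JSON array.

FIRST iteration:
iter 1:
  A via A→a b: +{a}
  B via B→b c: +{b}
  S via S→B A: +{b}
  S via S→c: +{c}
  FIRST(S)={b,c}  FIRST(A)={a}  FIRST(B)={b}
iter 2: (no change)
  FIRST(S)={b,c}  FIRST(A)={a}  FIRST(B)={b}

FIRST(S) = ["b", "c"]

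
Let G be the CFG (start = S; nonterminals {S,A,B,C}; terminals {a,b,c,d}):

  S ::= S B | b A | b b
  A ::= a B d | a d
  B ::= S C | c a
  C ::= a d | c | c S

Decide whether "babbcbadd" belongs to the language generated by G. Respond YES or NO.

Convert to CNF:
  S -> S B | T3 A | T3 T3
  A -> T0 T1 | T0 X4
  B -> S C | T2 T0
  C -> T0 T1 | T2 S | c
  T0 -> a
  T1 -> d
  T2 -> c
  T3 -> b
  X4 -> B T1

CYK table (by increasing span):
  cell(0,0) b: {T3}  orig:{}
  cell(1,1) a: {T0}  orig:{}
  cell(2,2) b: {T3}  orig:{}
  cell(3,3) b: {T3}  orig:{}
  cell(4,4) c: {C,T2}  orig:{C}
  cell(5,5) b: {T3}  orig:{}
  cell(6,6) a: {T0}  orig:{}
  cell(7,7) d: {T1}  orig:{}
  cell(8,8) d: {T1}  orig:{}
  cell(0,1) ba: ∅
  cell(1,2) ab: ∅
  cell(2,3) bb: {S}
  cell(3,4) bc: ∅
  cell(4,5) cb: ∅
  cell(5,6) ba: ∅
  cell(6,7) ad: {A,C}
  cell(7,8) dd: ∅
  cell(0,2) bab: ∅
  cell(1,3) abb: ∅
  cell(2,4) bbc: {B}
  cell(3,5) bcb: ∅
  cell(4,6) cba: ∅
  cell(5,7) bad: {S}
  cell(6,8) add: ∅
  cell(0,3) babb: ∅
  cell(1,4) abbc: ∅
  cell(2,5) bbcb: ∅
  cell(3,6) bcba: ∅
  cell(4,7) cbad: {C}
  cell(5,8) badd: ∅
  cell(0,4) babbc: ∅
  cell(1,5) abbcb: ∅
  cell(2,6) bbcba: ∅
  cell(3,7) bcbad: ∅
  cell(4,8) cbadd: ∅
  cell(0,5) babbcb: ∅
  cell(1,6) abbcba: ∅
  cell(2,7) bbcbad: {B}
  cell(3,8) bcbadd: ∅
  cell(0,6) babbcba: ∅
  cell(1,7) abbcbad: ∅
  cell(2,8) bbcbadd: {X4}  orig:{}
  cell(0,7) babbcbad: ∅
  cell(1,8) abbcbadd: {A}
  cell(0,8) babbcbadd: {S}

S ∈ T[0,8] ⇒ YES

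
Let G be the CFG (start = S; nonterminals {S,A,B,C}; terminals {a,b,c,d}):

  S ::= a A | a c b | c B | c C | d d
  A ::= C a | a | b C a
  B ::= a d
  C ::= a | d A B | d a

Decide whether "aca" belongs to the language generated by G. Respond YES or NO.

CNF form of G:
  S -> T0 A | T0 X6 | T2 T2 | T3 B | T3 C
  A -> C T0 | T1 X4 | a
  B -> T0 T2
  C -> T2 T0 | T2 X5 | a
  T0 -> a
  T1 -> b
  T2 -> d
  T3 -> c
  X4 -> C T0
  X5 -> A B
  X6 -> T3 T1

CYK table (by increasing span):
  cell(0,0) a: {A,C,T0}  orig:{A,C}
  cell(1,1) c: {T3}  orig:{}
  cell(2,2) a: {A,C,T0}  orig:{A,C}
  cell(0,1) ac: ∅
  cell(1,2) ca: {S}
  cell(0,2) aca: ∅

S ∉ T[0,2] ⇒ NO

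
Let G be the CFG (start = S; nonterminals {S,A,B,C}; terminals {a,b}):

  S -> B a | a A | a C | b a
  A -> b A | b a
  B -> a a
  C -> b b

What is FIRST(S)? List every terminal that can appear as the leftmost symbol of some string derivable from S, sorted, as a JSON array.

Compute FIRST by fixpoint:
iter 1:
  A via A→b A: +{b}
  B via B→a a: +{a}
  C via C→b b: +{b}
  S via S→B a: +{a}
  S via S→b a: +{b}
  FIRST(S)={a,b}  FIRST(A)={b}  FIRST(B)={a}  FIRST(C)={b}
iter 2: — fixpoint
  FIRST(S)={a,b}  FIRST(A)={b}  FIRST(B)={a}  FIRST(C)={b}

FIRST(S) = ["a", "b"]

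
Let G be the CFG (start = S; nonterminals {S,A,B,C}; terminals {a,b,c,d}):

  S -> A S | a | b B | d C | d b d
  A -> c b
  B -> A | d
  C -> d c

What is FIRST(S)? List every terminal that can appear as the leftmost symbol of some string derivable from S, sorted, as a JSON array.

FIRST sets, iterate to fixpoint:
round 1:
  A via A→c b: +{c}
  B via B→A: +{c}
  B via B→d: +{d}
  C via C→d c: +{d}
  S via S→A S: +{c}
  S via S→a: +{a}
  S via S→b B: +{b}
  S via S→d C: +{d}
  S: {a,b,c,d}  A: {c}  B: {c,d}  C: {d}
round 2: done
  S: {a,b,c,d}  A: {c}  B: {c,d}  C: {d}

FIRST(S) = ["a", "b", "c", "d"]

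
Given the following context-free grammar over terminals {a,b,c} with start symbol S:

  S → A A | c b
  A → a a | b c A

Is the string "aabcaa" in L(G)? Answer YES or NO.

CNF form of G:
  S -> A A | T2 T1
  A -> T0 T0 | T1 X3
  T0 -> a
  T1 -> b
  T2 -> c
  X3 -> T2 A

CYK table (by increasing span):
  T[0,0] 'a' = {T0}  orig:{}
  T[1,1] 'a' = {T0}  orig:{}
  T[2,2] 'b' = {T1}  orig:{}
  T[3,3] 'c' = {T2}  orig:{}
  T[4,4] 'a' = {T0}  orig:{}
  T[5,5] 'a' = {T0}  orig:{}
  T[0,1] 'aa' = {A}
  T[1,2] 'ab' = ∅
  T[2,3] 'bc' = ∅
  T[3,4] 'ca' = ∅
  T[4,5] 'aa' = {A}
  T[0,2] 'aab' = ∅
  T[1,3] 'abc' = ∅
  T[2,4] 'bca' = ∅
  T[3,5] 'caa' = {X3}  orig:{}
  T[0,3] 'aabc' = ∅
  T[1,4] 'abca' = ∅
  T[2,5] 'bcaa' = {A}
  T[0,4] 'aabca' = ∅
  T[1,5] 'abcaa' = ∅
  T[0,5] 'aabcaa' = {S}

S ∈ T[0,5] ⇒ YES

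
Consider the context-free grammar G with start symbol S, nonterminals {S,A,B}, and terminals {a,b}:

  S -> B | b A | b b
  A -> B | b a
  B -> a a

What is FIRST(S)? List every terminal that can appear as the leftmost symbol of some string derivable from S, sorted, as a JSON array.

Compute FIRST by fixpoint:
pass 1:
  A via A→b a: +{b}
  B via B→a a: +{a}
  S via S→B: +{a}
  S via S→b A: +{b}
  S: {a,b}  A: {b}  B: {a}
pass 2:
  A via A→B: +{a}
  S: {a,b}  A: {a,b}  B: {a}
pass 3: (stable)
  S: {a,b}  A: {a,b}  B: {a}

FIRST(S) = ["a", "b"]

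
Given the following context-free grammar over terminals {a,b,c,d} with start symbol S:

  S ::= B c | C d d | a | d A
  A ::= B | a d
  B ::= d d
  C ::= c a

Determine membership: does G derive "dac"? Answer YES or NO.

CNF form of G:
  S -> B T2 | C X3 | T1 A | a
  A -> T0 T1 | T1 T1
  B -> T1 T1
  C -> T2 T0
  T0 -> a
  T1 -> d
  T2 -> c
  X3 -> T1 T1

CYK table (by increasing span):
  [0..0]={T1}  "d"  orig:{}
  [1..1]={S,T0}  "a"  orig:{S}
  [2..2]={T2}  "c"  orig:{}
  [0..1]=∅  "da"
  [1..2]=∅  "ac"
  [0..2]=∅  "dac"

S ∉ T[0,2] ⇒ NO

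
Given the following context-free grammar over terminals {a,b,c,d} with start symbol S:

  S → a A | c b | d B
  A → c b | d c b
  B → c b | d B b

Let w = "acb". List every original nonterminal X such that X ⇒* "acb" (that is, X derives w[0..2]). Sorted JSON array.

Convert to CNF:
  S -> T0 T1 | T2 B | T3 A
  A -> T0 T1 | T2 X4
  B -> T0 T1 | T2 X5
  T0 -> c
  T1 -> b
  T2 -> d
  T3 -> a
  X4 -> T0 T1
  X5 -> B T1

CYK table (by increasing span) — only the sub-triangle for w[0..2]:
  T[0,0] 'a' = {T3}  orig:{}
  T[1,1] 'c' = {T0}  orig:{}
  T[2,2] 'b' = {T1}  orig:{}
  T[0,1] 'ac' = ∅
  T[1,2] 'cb' = {A,B,S,X4}  orig:{A,B,S}
  T[0,2] 'acb' = {S}

Original NTs in T[0,2] deriving "acb": ["S"]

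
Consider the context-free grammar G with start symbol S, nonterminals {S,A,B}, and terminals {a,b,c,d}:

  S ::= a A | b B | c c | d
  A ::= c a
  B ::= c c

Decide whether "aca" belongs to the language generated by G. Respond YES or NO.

CNF form of G:
  S -> T0 T0 | T1 A | T2 B | d
  A -> T0 T1
  B -> T0 T0
  T0 -> c
  T1 -> a
  T2 -> b

Fill CYK table bottom-up:
  [0..0]={T1}  "a"  orig:{}
  [1..1]={T0}  "c"  orig:{}
  [2..2]={T1}  "a"  orig:{}
  [0..1]=∅  "ac"
  [1..2]={A}  "ca"
  [0..2]={S}  "aca"

S ∈ T[0,2] ⇒ YES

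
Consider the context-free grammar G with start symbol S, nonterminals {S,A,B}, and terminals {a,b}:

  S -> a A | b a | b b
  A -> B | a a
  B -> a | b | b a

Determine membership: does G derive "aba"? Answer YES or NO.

Convert to CNF:
  S -> T0 A | T1 T0 | T1 T1
  A -> T0 T0 | T1 T0 | a | b
  B -> T1 T0 | a | b
  T0 -> a
  T1 -> b

CYK table (by increasing span):
  [0..0]={A,B,T0}  "a"  orig:{A,B}
  [1..1]={A,B,T1}  "b"  orig:{A,B}
  [2..2]={A,B,T0}  "a"  orig:{A,B}
  [0..1]={S}  "ab"
  [1..2]={A,B,S}  "ba"
  [0..2]={S}  "aba"

S ∈ T[0,2] ⇒ YES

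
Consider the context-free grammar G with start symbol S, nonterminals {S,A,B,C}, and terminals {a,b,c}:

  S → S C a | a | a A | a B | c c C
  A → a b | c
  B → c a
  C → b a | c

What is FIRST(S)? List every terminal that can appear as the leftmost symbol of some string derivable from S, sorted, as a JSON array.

FIRST sets, iterate to fixpoint:
iter 1:
  A via A→a b: +{a}
  A via A→c: +{c}
  B via B→c a: +{c}
  C via C→b a: +{b}
  C via C→c: +{c}
  S via S→a: +{a}
  S via S→c c C: +{c}
  FIRST(S)={a,c}  FIRST(A)={a,c}  FIRST(B)={c}  FIRST(C)={b,c}
iter 2: — fixpoint
  FIRST(S)={a,c}  FIRST(A)={a,c}  FIRST(B)={c}  FIRST(C)={b,c}

FIRST(S) = ["a", "c"]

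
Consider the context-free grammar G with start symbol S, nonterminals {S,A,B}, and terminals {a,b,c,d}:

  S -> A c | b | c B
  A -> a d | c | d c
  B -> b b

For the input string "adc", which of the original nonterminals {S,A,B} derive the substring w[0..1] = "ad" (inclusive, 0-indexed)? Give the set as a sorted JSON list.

CNF form of G:
  S -> A T2 | T2 B | b
  A -> T0 T1 | T1 T2 | c
  B -> T3 T3
  T0 -> a
  T1 -> d
  T2 -> c
  T3 -> b

CYK table (by increasing span) — only the sub-triangle for w[0..1]:
  cell(0,0) a: {T0}  orig:{}
  cell(1,1) d: {T1}  orig:{}
  cell(0,1) ad: {A}

Original NTs in T[0,1] deriving "ad": ["A"]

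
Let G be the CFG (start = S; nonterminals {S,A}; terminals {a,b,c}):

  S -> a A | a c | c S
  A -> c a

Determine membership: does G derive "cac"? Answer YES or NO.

CNF form of G:
  S -> T0 S | T1 A | T1 T0
  A -> T0 T1
  T0 -> c
  T1 -> a

CYK table (by increasing span):
  [0..0]={T0}  "c"  orig:{}
  [1..1]={T1}  "a"  orig:{}
  [2..2]={T0}  "c"  orig:{}
  [0..1]={A}  "ca"
  [1..2]={S}  "ac"
  [0..2]={S}  "cac"

S ∈ T[0,2] ⇒ YES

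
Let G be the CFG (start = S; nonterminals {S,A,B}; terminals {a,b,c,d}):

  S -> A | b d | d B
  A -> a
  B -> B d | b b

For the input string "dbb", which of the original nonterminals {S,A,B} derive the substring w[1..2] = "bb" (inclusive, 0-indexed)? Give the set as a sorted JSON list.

CNF form of G:
  S -> T0 B | T1 T0 | a
  A -> a
  B -> B T0 | T1 T1
  T0 -> d
  T1 -> b

Fill CYK table bottom-up, restricted to cells inside w[1..2]:
  T[1,1] 'b' = {T1}  orig:{}
  T[2,2] 'b' = {T1}  orig:{}
  T[1,2] 'bb' = {B}

Original NTs in T[1,2] deriving "bb": ["B"]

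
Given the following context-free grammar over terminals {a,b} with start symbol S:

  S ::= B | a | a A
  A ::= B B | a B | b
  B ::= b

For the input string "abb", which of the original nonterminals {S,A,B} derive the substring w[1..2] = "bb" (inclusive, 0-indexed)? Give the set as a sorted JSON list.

Convert to CNF:
  S -> T0 A | a | b
  A -> B B | T0 B | b
  B -> b
  T0 -> a

CYK fill — only the sub-triangle for w[1..2]:
  [1..1]={A,B,S}  "b"
  [2..2]={A,B,S}  "b"
  [1..2]={A}  "bb"

Original NTs in T[1,2] deriving "bb": ["A"]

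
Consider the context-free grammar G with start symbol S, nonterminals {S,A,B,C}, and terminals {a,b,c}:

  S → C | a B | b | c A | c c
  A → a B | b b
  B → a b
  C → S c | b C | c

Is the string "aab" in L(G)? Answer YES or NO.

CNF form of G:
  S -> S T2 | T0 B | T1 C | T2 A | T2 T2 | b | c
  A -> T0 B | T1 T1
  B -> T0 T1
  C -> S T2 | T1 C | c
  T0 -> a
  T1 -> b
  T2 -> c

CYK table (by increasing span):
  T[0,0] 'a' = {T0}  orig:{}
  T[1,1] 'a' = {T0}  orig:{}
  T[2,2] 'b' = {S,T1}  orig:{S}
  T[0,1] 'aa' = ∅
  T[1,2] 'ab' = {B}
  T[0,2] 'aab' = {A,S}

S ∈ T[0,2] ⇒ YES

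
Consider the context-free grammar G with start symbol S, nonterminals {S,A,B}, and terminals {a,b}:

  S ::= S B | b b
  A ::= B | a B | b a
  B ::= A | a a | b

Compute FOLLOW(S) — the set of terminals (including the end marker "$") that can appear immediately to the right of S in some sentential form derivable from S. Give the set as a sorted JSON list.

FIRST sets, iterate to fixpoint:
round 1:
  A via A→a B: +{a}
  A via A→b a: +{b}
  B via B→A: +{a,b}
  S via S→b b: +{b}
  FIRST(S)={b}  FIRST(A)={a,b}  FIRST(B)={a,b}
round 2: (no change)
  FIRST(S)={b}  FIRST(A)={a,b}  FIRST(B)={a,b}

FOLLOW iteration:
initialize: $ ∈ FOLLOW(S)
[1]
  S→S B: FOLLOW(S) ⊇ FIRST(B) = {a,b}; new: +{a,b}
  S→S B: FOLLOW(B) ⊇ FOLLOW(S) ⊇ {$,a,b}; new: +{$,a,b}
  FOLLOW(S)={$,a,b}  FOLLOW(A)={}  FOLLOW(B)={$,a,b}
[2]
  B→A: FOLLOW(A) ⊇ FOLLOW(B) ⊇ {$,a,b}; new: +{$,a,b}
  FOLLOW(S)={$,a,b}  FOLLOW(A)={$,a,b}  FOLLOW(B)={$,a,b}
[3] — fixpoint
  FOLLOW(S)={$,a,b}  FOLLOW(A)={$,a,b}  FOLLOW(B)={$,a,b}

FOLLOW(S) = ["$", "a", "b"]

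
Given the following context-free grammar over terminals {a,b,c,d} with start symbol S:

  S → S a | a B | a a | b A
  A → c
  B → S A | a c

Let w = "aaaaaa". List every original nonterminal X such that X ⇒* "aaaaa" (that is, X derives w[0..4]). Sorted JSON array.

CNF form of G:
  S -> S T0 | T0 B | T0 T0 | T2 A
  A -> c
  B -> S A | T0 T1
  T0 -> a
  T1 -> c
  T2 -> b

CYK table (by increasing span) — only the sub-triangle for w[0..4]:
  cell(0,0) a: {T0}  orig:{}
  cell(1,1) a: {T0}  orig:{}
  cell(2,2) a: {T0}  orig:{}
  cell(3,3) a: {T0}  orig:{}
  cell(4,4) a: {T0}  orig:{}
  cell(0,1) aa: {S}
  cell(1,2) aa: {S}
  cell(2,3) aa: {S}
  cell(3,4) aa: {S}
  cell(0,2) aaa: {S}
  cell(1,3) aaa: {S}
  cell(2,4) aaa: {S}
  cell(0,3) aaaa: {S}
  cell(1,4) aaaa: {S}
  cell(0,4) aaaaa: {S}

Original NTs in T[0,4] deriving "aaaaa": ["S"]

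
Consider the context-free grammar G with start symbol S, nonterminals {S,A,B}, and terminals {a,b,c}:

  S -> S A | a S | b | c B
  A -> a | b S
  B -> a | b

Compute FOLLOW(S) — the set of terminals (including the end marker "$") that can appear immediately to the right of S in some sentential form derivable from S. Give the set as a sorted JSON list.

Compute FIRST by fixpoint:
[1]
  A via A→a: +{a}
  A via A→b S: +{b}
  B via B→a: +{a}
  B via B→b: +{b}
  S via S→a S: +{a}
  S via S→b: +{b}
  S via S→c B: +{c}
  FIRST(S)={a,b,c}  FIRST(A)={a,b}  FIRST(B)={a,b}
[2] (stable)
  FIRST(S)={a,b,c}  FIRST(A)={a,b}  FIRST(B)={a,b}

FOLLOW iteration:
initialize: $ ∈ FOLLOW(S)
round 1:
  S→S A: FOLLOW(S) ⊇ FIRST(A) = {a,b}; new: +{a,b}
  S→S A: FOLLOW(A) ⊇ FOLLOW(S) ⊇ {$,a,b}; new: +{$,a,b}
  S→c B: FOLLOW(B) ⊇ FOLLOW(S) ⊇ {$,a,b}; new: +{$,a,b}
  S: {$,a,b}  A: {$,a,b}  B: {$,a,b}
round 2: (no change)
  S: {$,a,b}  A: {$,a,b}  B: {$,a,b}

FOLLOW(S) = ["$", "a", "b"]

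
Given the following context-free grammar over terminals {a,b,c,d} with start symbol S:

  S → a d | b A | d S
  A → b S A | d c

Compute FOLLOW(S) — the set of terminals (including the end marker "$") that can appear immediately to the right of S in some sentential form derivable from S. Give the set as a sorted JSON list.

Compute FIRST by fixpoint:
[1]
  A via A→b S A: +{b}
  A via A→d c: +{d}
  S via S→a d: +{a}
  S via S→b A: +{b}
  S via S→d S: +{d}
  S: {a,b,d}  A: {b,d}
[2] done
  S: {a,b,d}  A: {b,d}

Compute FOLLOW by fixpoint:
seed FOLLOW(S) with $
round 1:
  A→b S A: FOLLOW(S) ⊇ FIRST(A) = {b,d}; new: +{b,d}
  S→b A: FOLLOW(A) ⊇ FOLLOW(S) ⊇ {$,b,d}; new: +{$,b,d}
  S: {$,b,d}  A: {$,b,d}
round 2: (no change)
  S: {$,b,d}  A: {$,b,d}

FOLLOW(S) = ["$", "b", "d"]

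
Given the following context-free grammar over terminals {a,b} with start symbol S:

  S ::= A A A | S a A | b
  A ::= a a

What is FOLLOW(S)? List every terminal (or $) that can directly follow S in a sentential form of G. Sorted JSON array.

FIRST iteration:
pass 1:
  A via A→a a: +{a}
  S via S→A A A: +{a}
  S via S→b: +{b}
  FIRST(S)={a,b}  FIRST(A)={a}
pass 2: done
  FIRST(S)={a,b}  FIRST(A)={a}

FOLLOW sets:
initialize: $ ∈ FOLLOW(S)
round 1:
  S→A A A: FOLLOW(A) ⊇ FIRST(A) = {a}; new: +{a}
  S→A A A: FOLLOW(A) ⊇ FOLLOW(S) ⊇ {$}; new: +{$}
  S→S a A: FOLLOW(S) ⊇ FIRST(a) = {a}; new: +{a}
  FOLLOW[S]={$,a}  FOLLOW[A]={$,a}
round 2: (stable)
  FOLLOW[S]={$,a}  FOLLOW[A]={$,a}

FOLLOW(S) = ["$", "a"]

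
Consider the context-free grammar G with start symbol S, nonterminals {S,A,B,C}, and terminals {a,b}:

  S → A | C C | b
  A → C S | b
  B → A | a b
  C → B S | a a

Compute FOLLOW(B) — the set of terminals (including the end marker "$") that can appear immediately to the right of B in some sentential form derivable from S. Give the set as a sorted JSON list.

Compute FIRST by fixpoint:
round 1:
  A via A→b: +{b}
  B via B→A: +{b}
  B via B→a b: +{a}
  C via C→B S: +{a,b}
  S via S→A: +{b}
  S via S→C C: +{a}
  S: {a,b}  A: {b}  B: {a,b}  C: {a,b}
round 2:
  A via A→C S: +{a}
  S: {a,b}  A: {a,b}  B: {a,b}  C: {a,b}
round 3: (no change)
  S: {a,b}  A: {a,b}  B: {a,b}  C: {a,b}

FOLLOW iteration:
seed FOLLOW(S) with $
iter 1:
  A→C S: FOLLOW(C) ⊇ FIRST(S) = {a,b}; new: +{a,b}
  C→B S: FOLLOW(B) ⊇ FIRST(S) = {a,b}; new: +{a,b}
  C→B S: FOLLOW(S) ⊇ FOLLOW(C) ⊇ {a,b}; new: +{a,b}
  S→A: FOLLOW(A) ⊇ FOLLOW(S) ⊇ {$,a,b}; new: +{$,a,b}
  S→C C: FOLLOW(C) ⊇ FOLLOW(S) ⊇ {$,a,b}; new: +{$}
  FOLLOW[S]={$,a,b}  FOLLOW[A]={$,a,b}  FOLLOW[B]={a,b}  FOLLOW[C]={$,a,b}
iter 2: — fixpoint
  FOLLOW[S]={$,a,b}  FOLLOW[A]={$,a,b}  FOLLOW[B]={a,b}  FOLLOW[C]={$,a,b}

FOLLOW(B) = ["a", "b"]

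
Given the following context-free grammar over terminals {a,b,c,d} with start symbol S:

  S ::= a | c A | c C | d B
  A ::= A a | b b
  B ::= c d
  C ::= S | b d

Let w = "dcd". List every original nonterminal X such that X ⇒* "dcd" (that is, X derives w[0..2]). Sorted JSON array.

Convert to CNF:
  S -> T2 A | T2 C | T3 B | a
  A -> A T0 | T1 T1
  B -> T2 T3
  C -> T1 T3 | T2 A | T2 C | T3 B | a
  T0 -> a
  T1 -> b
  T2 -> c
  T3 -> d

CYK fill — only the sub-triangle for w[0..2]:
  cell(0,0) d: {T3}  orig:{}
  cell(1,1) c: {T2}  orig:{}
  cell(2,2) d: {T3}  orig:{}
  cell(0,1) dc: ∅
  cell(1,2) cd: {B}
  cell(0,2) dcd: {C,S}

Original NTs in T[0,2] deriving "dcd": ["C", "S"]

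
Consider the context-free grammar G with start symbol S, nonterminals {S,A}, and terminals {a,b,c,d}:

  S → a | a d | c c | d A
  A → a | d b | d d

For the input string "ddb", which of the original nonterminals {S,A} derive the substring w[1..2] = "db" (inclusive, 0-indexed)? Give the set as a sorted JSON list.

CNF form of G:
  S -> T0 A | T2 T0 | T3 T3 | a
  A -> T0 T0 | T0 T1 | a
  T0 -> d
  T1 -> b
  T2 -> a
  T3 -> c

CYK table (by increasing span) — only the sub-triangle for w[1..2]:
  [1..1]={T0}  "d"  orig:{}
  [2..2]={T1}  "b"  orig:{}
  [1..2]={A}  "db"

Original NTs in T[1,2] deriving "db": ["A"]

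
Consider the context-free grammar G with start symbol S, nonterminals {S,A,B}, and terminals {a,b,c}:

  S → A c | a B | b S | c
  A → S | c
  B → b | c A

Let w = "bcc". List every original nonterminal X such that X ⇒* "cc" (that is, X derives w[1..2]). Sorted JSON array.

Convert to CNF:
  S -> A T0 | T1 B | T2 S | c
  A -> A T0 | T1 B | T2 S | c
  B -> T0 A | b
  T0 -> c
  T1 -> a
  T2 -> b

CYK fill (cells [i..j] with 1 ≤ i ≤ j ≤ 2 only):
  T[1,1] 'c' = {A,S,T0}  orig:{A,S}
  T[2,2] 'c' = {A,S,T0}  orig:{A,S}
  T[1,2] 'cc' = {A,B,S}

Original NTs in T[1,2] deriving "cc": ["A", "B", "S"]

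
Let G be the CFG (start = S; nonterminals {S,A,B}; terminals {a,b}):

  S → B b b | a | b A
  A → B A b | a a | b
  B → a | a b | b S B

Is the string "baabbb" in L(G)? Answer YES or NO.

CNF form of G:
  S -> B X4 | T0 A | a
  A -> B X2 | T1 T1 | b
  B -> T0 X3 | T1 T0 | a
  T0 -> b
  T1 -> a
  X2 -> A T0
  X3 -> S B
  X4 -> T0 T0

CYK table (by increasing span):
  T[0,0] 'b' = {A,T0}  orig:{A}
  T[1,1] 'a' = {B,S,T1}  orig:{B,S}
  T[2,2] 'a' = {B,S,T1}  orig:{B,S}
  T[3,3] 'b' = {A,T0}  orig:{A}
  T[4,4] 'b' = {A,T0}  orig:{A}
  T[5,5] 'b' = {A,T0}  orig:{A}
  T[0,1] 'ba' = ∅
  T[1,2] 'aa' = {A,X3}  orig:{A}
  T[2,3] 'ab' = {B}
  T[3,4] 'bb' = {S,X2,X4}  orig:{S}
  T[4,5] 'bb' = {S,X2,X4}  orig:{S}
  T[0,2] 'baa' = {B,S}
  T[1,3] 'aab' = {X2,X3}  orig:{}
  T[2,4] 'abb' = {A,S}
  T[3,5] 'bbb' = ∅
  T[0,3] 'baab' = {B}
  T[1,4] 'aabb' = ∅
  T[2,5] 'abbb' = {A,S,X2}  orig:{A,S}
  T[0,4] 'baabb' = {A,S}
  T[1,5] 'aabbb' = {A}
  T[0,5] 'baabbb' = {A,S,X2}  orig:{A,S}

S ∈ T[0,5] ⇒ YES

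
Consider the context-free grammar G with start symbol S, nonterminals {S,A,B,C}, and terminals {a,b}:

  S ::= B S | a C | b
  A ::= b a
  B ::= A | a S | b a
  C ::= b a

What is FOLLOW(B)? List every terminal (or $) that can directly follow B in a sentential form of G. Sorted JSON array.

FIRST sets, iterate to fixpoint:
pass 1:
  A via A→b a: +{b}
  B via B→A: +{b}
  B via B→a S: +{a}
  C via C→b a: +{b}
  S via S→B S: +{a,b}
  S: {a,b}  A: {b}  B: {a,b}  C: {b}
pass 2: done
  S: {a,b}  A: {b}  B: {a,b}  C: {b}

FOLLOW iteration:
FOLLOW(S) := {$}
iter 1:
  S→B S: FOLLOW(B) ⊇ FIRST(S) = {a,b}; new: +{a,b}
  S→a C: FOLLOW(C) ⊇ FOLLOW(S) ⊇ {$}; new: +{$}
  S: {$}  A: {}  B: {a,b}  C: {$}
iter 2:
  B→A: FOLLOW(A) ⊇ FOLLOW(B) ⊇ {a,b}; new: +{a,b}
  B→a S: FOLLOW(S) ⊇ FOLLOW(B) ⊇ {a,b}; new: +{a,b}
  S→a C: FOLLOW(C) ⊇ FOLLOW(S) ⊇ {$,a,b}; new: +{a,b}
  S: {$,a,b}  A: {a,b}  B: {a,b}  C: {$,a,b}
iter 3: — fixpoint
  S: {$,a,b}  A: {a,b}  B: {a,b}  C: {$,a,b}

FOLLOW(B) = ["a", "b"]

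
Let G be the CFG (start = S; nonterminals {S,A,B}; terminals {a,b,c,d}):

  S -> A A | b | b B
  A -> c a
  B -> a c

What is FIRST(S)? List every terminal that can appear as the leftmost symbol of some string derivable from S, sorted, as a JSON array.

FIRST sets, iterate to fixpoint:
round 1:
  A via A→c a: +{c}
  B via B→a c: +{a}
  S via S→A A: +{c}
  S via S→b: +{b}
  S: {b,c}  A: {c}  B: {a}
round 2: (no change)
  S: {b,c}  A: {c}  B: {a}

FIRST(S) = ["b", "c"]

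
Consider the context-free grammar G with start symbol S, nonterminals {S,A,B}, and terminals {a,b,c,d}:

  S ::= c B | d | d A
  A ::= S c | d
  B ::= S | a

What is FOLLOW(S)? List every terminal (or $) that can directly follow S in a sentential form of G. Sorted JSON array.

Compute FIRST by fixpoint:
iter 1:
  A via A→d: +{d}
  B via B→a: +{a}
  S via S→c B: +{c}
  S via S→d: +{d}
  S: {c,d}  A: {d}  B: {a}
iter 2:
  A via A→S c: +{c}
  B via B→S: +{c,d}
  S: {c,d}  A: {c,d}  B: {a,c,d}
iter 3: (stable)
  S: {c,d}  A: {c,d}  B: {a,c,d}

FOLLOW iteration:
FOLLOW(S) := {$}
iter 1:
  A→S c: FOLLOW(S) ⊇ FIRST(c) = {c}; new: +{c}
  S→c B: FOLLOW(B) ⊇ FOLLOW(S) ⊇ {$,c}; new: +{$,c}
  S→d A: FOLLOW(A) ⊇ FOLLOW(S) ⊇ {$,c}; new: +{$,c}
  FOLLOW[S]={$,c}  FOLLOW[A]={$,c}  FOLLOW[B]={$,c}
iter 2: (no change)
  FOLLOW[S]={$,c}  FOLLOW[A]={$,c}  FOLLOW[B]={$,c}

FOLLOW(S) = ["$", "c"]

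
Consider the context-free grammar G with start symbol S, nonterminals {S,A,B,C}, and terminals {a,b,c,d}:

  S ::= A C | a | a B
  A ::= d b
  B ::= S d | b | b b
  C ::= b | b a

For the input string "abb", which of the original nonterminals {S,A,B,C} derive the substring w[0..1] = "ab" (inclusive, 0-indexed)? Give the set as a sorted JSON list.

CNF form of G:
  S -> A C | T2 B | a
  A -> T0 T1
  B -> S T0 | T1 T1 | b
  C -> T1 T2 | b
  T0 -> d
  T1 -> b
  T2 -> a

CYK fill (cells [i..j] with 0 ≤ i ≤ j ≤ 1 only):
  [0..0]={S,T2}  "a"  orig:{S}
  [1..1]={B,C,T1}  "b"  orig:{B,C}
  [0..1]={S}  "ab"

Original NTs in T[0,1] deriving "ab": ["S"]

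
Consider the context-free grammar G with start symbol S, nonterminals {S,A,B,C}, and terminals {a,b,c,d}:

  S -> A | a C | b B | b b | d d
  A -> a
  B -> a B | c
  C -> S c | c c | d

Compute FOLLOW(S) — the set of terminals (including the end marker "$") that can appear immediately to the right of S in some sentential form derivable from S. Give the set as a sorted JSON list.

Compute FIRST by fixpoint:
iter 1:
  A via A→a: +{a}
  B via B→a B: +{a}
  B via B→c: +{c}
  C via C→c c: +{c}
  C via C→d: +{d}
  S via S→A: +{a}
  S via S→b B: +{b}
  S via S→d d: +{d}
  S: {a,b,d}  A: {a}  B: {a,c}  C: {c,d}
iter 2:
  C via C→S c: +{a,b}
  S: {a,b,d}  A: {a}  B: {a,c}  C: {a,b,c,d}
iter 3: — fixpoint
  S: {a,b,d}  A: {a}  B: {a,c}  C: {a,b,c,d}

Compute FOLLOW by fixpoint:
initialize: $ ∈ FOLLOW(S)
pass 1:
  C→S c: FOLLOW(S) ⊇ FIRST(c) = {c}; new: +{c}
  S→A: FOLLOW(A) ⊇ FOLLOW(S) ⊇ {$,c}; new: +{$,c}
  S→a C: FOLLOW(C) ⊇ FOLLOW(S) ⊇ {$,c}; new: +{$,c}
  S→b B: FOLLOW(B) ⊇ FOLLOW(S) ⊇ {$,c}; new: +{$,c}
  FOLLOW[S]={$,c}  FOLLOW[A]={$,c}  FOLLOW[B]={$,c}  FOLLOW[C]={$,c}
pass 2: — fixpoint
  FOLLOW[S]={$,c}  FOLLOW[A]={$,c}  FOLLOW[B]={$,c}  FOLLOW[C]={$,c}

FOLLOW(S) = ["$", "c"]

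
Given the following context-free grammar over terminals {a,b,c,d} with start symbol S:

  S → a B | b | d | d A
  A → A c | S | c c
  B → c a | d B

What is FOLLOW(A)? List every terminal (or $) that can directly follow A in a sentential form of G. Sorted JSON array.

Compute FIRST by fixpoint:
round 1:
  A via A→c c: +{c}
  B via B→c a: +{c}
  B via B→d B: +{d}
  S via S→a B: +{a}
  S via S→b: +{b}
  S via S→d: +{d}
  S: {a,b,d}  A: {c}  B: {c,d}
round 2:
  A via A→S: +{a,b,d}
  S: {a,b,d}  A: {a,b,c,d}  B: {c,d}
round 3: — fixpoint
  S: {a,b,d}  A: {a,b,c,d}  B: {c,d}

FOLLOW iteration:
initialize: $ ∈ FOLLOW(S)
[1]
  A→A c: FOLLOW(A) ⊇ FIRST(c) = {c}; new: +{c}
  A→S: FOLLOW(S) ⊇ FOLLOW(A) ⊇ {c}; new: +{c}
  S→a B: FOLLOW(B) ⊇ FOLLOW(S) ⊇ {$,c}; new: +{$,c}
  S→d A: FOLLOW(A) ⊇ FOLLOW(S) ⊇ {$,c}; new: +{$}
  FOLLOW[S]={$,c}  FOLLOW[A]={$,c}  FOLLOW[B]={$,c}
[2] (no change)
  FOLLOW[S]={$,c}  FOLLOW[A]={$,c}  FOLLOW[B]={$,c}

FOLLOW(A) = ["$", "c"]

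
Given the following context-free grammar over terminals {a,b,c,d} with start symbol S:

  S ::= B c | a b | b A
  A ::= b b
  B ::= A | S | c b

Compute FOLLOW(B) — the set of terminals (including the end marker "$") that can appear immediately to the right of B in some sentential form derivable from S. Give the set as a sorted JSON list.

FIRST sets, iterate to fixpoint:
pass 1:
  A via A→b b: +{b}
  B via B→A: +{b}
  B via B→c b: +{c}
  S via S→B c: +{b,c}
  S via S→a b: +{a}
  FIRST[S]={a,b,c}  FIRST[A]={b}  FIRST[B]={b,c}
pass 2:
  B via B→S: +{a}
  FIRST[S]={a,b,c}  FIRST[A]={b}  FIRST[B]={a,b,c}
pass 3: (stable)
  FIRST[S]={a,b,c}  FIRST[A]={b}  FIRST[B]={a,b,c}

FOLLOW sets:
initialize: $ ∈ FOLLOW(S)
round 1:
  S→B c: FOLLOW(B) ⊇ FIRST(c) = {c}; new: +{c}
  S→b A: FOLLOW(A) ⊇ FOLLOW(S) ⊇ {$}; new: +{$}
  FOLLOW[S]={$}  FOLLOW[A]={$}  FOLLOW[B]={c}
round 2:
  B→A: FOLLOW(A) ⊇ FOLLOW(B) ⊇ {c}; new: +{c}
  B→S: FOLLOW(S) ⊇ FOLLOW(B) ⊇ {c}; new: +{c}
  FOLLOW[S]={$,c}  FOLLOW[A]={$,c}  FOLLOW[B]={c}
round 3: — fixpoint
  FOLLOW[S]={$,c}  FOLLOW[A]={$,c}  FOLLOW[B]={c}

FOLLOW(B) = ["c"]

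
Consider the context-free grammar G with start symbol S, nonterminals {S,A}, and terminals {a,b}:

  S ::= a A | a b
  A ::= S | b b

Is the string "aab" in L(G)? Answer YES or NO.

Convert to CNF:
  S -> T0 A | T0 T1
  A -> T0 A | T0 T1 | T1 T1
  T0 -> a
  T1 -> b

Fill CYK table bottom-up:
  cell(0,0) a: {T0}  orig:{}
  cell(1,1) a: {T0}  orig:{}
  cell(2,2) b: {T1}  orig:{}
  cell(0,1) aa: ∅
  cell(1,2) ab: {A,S}
  cell(0,2) aab: {A,S}

S ∈ T[0,2] ⇒ YES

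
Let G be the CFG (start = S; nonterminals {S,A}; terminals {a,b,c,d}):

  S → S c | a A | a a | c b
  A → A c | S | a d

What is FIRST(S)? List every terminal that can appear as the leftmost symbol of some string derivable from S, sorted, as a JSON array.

Compute FIRST by fixpoint:
iter 1:
  A via A→a d: +{a}
  S via S→a A: +{a}
  S via S→c b: +{c}
  FIRST[S]={a,c}  FIRST[A]={a}
iter 2:
  A via A→S: +{c}
  FIRST[S]={a,c}  FIRST[A]={a,c}
iter 3: (no change)
  FIRST[S]={a,c}  FIRST[A]={a,c}

FIRST(S) = ["a", "c"]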